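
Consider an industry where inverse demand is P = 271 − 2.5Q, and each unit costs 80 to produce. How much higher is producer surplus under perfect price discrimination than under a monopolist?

The monopolist equates marginal revenue to marginal cost: 271 − 5Q = 80, so Q = 38.2. From demand, P = 175.5.
PS = (175.5 − 80)·38.2 = 3648.1.
With perfect price discrimination, output is the efficient level Q = 76.4 (where demand meets MC), but every buyer pays their willingness to pay: CS = 0 and PS = total surplus.
PS = ½·(271 − 80)·76.4 = 7296.2.
Change in producer surplus: 7296.2 − 3648.1 = 3648.1.

PS rises by 3648.1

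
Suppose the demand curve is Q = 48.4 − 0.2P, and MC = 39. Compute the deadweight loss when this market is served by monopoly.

DWL = 1030.225

Inverting demand: P = 242 − 5Q.
Perfect competition: P = MC = 39, so 242 − 5Q = 39 and Q = 40.6.
Monopoly sets MR = MC: 242 − 10Q = 39 ⇒ Q = 20.3, P = 242 − 5·20.3 = 140.5.
DWL is the triangle between Q = 20.3 and Q = 40.6: ½·(40.6 − 20.3)·(140.5 − 39) = 1030.225.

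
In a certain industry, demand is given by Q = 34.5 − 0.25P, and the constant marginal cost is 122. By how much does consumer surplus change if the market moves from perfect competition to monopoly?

Inverting demand: P = 138 − 4Q.
Perfect competition: P = MC = 122, so 138 − 4Q = 122 and Q = 4.
CS = ½·(138 − 122)·4 = 32.
A monopolist chooses Q where MR = MC. MR = 138 − 8Q; setting this equal to 122 gives Q = 2 and P = 130.
CS = ½·(138 − 130)·2 = 8.
Change in consumer surplus: 8 − 32 = −24.

CS falls by 24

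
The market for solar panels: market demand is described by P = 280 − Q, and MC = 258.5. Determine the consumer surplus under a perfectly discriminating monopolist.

Under first-degree price discrimination the firm charges each unit its demand price and produces up to where P = MC, i.e. Q = 21.5. Consumer surplus is zero; producer surplus equals total surplus.
CS = 0.

CS = 0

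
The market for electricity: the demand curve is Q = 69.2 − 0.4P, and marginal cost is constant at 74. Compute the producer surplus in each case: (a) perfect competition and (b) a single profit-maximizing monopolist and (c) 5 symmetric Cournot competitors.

Inverting demand: P = 173 − 2.5Q.
Perfect competition: P = MC = 74, so 173 − 2.5Q = 74 and Q = 39.6.
PS = (74 − 74)·39.6 = 0.
A monopolist chooses Q where MR = MC. MR = 173 − 5Q; setting this equal to 74 gives Q = 19.8 and P = 123.5.
PS = (123.5 − 74)·19.8 = 980.1.
In a 5-firm Cournot equilibrium, symmetry and the first-order condition give q = (173 − 74)/(15) = 6.6. So Q = 33 and P = 90.5.
PS = (90.5 − 74)·33 = 544.5.

Competition: PS = 0; Monopoly: PS = 980.1; Cournot: PS = 544.5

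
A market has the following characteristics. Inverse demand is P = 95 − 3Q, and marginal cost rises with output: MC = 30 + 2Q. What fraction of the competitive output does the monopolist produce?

Q_m/Q_c = 0.625

The monopolist equates marginal revenue to marginal cost: 95 − 6Q = 30 + 2Q, so Q = 8.125. From demand, P = 70.625.
Competitive equilibrium sets price equal to marginal cost: 95 − 3Q = 30 + 2Q, so Q = 13 and P = 56.
Ratio Q_m/Q_c = 8.125/13 = 0.625.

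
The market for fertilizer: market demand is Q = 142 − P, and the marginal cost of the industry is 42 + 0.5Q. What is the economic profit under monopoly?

Profit = 2000

Inverting demand: P = 142 − Q.
A monopolist chooses Q where MR = MC. MR = 142 − 2Q; setting this equal to 42 + 0.5Q gives Q = 40 and P = 102.
Profit = 102·40 − (42·40 + ½·0.5·40²) = 2000.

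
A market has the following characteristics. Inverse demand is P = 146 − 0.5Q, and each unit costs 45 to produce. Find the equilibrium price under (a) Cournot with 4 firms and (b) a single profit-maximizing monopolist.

Cournot: P = 65.2; Monopoly: P = 95.5

In a 4-firm Cournot equilibrium, symmetry and the first-order condition give q = (146 − 45)/(2.5) = 40.4. So Q = 161.6 and P = 65.2.
The monopolist equates marginal revenue to marginal cost: 146 − Q = 45, so Q = 101. From demand, P = 95.5.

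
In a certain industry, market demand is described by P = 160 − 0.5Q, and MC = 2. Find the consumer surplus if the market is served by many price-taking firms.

CS = 24964

Under competition P = MC = 2, so Q = (160 − 2)/0.5 = 316.
CS = ½·(160 − 2)·316 = 24964.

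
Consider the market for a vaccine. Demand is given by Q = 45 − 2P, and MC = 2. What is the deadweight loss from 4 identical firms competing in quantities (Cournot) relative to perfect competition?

DWL = 16.81

Inverting demand: P = 22.5 − 0.5Q.
Under competition P = MC = 2, so Q = (22.5 − 2)/0.5 = 41.
With 4 symmetric Cournot firms, each firm's FOC gives 22.5 − 2.5q = 2, so q = 8.2, Q = 4·8.2 = 32.8, and P = 6.1.
DWL is the triangle between Q = 32.8 and Q = 41: ½·(41 − 32.8)·(6.1 − 2) = 16.81.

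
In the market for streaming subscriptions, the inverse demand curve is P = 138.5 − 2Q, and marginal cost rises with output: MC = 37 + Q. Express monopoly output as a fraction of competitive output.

Q_m/Q_c = 0.6

The monopolist equates marginal revenue to marginal cost: 138.5 − 4Q = 37 + Q, so Q = 20.3. From demand, P = 97.9.
Competitive equilibrium sets price equal to marginal cost: 138.5 − 2Q = 37 + Q, so Q = 203/6 and P = 425/6.
Ratio Q_m/Q_c = 20.3/(203/6) = 0.6.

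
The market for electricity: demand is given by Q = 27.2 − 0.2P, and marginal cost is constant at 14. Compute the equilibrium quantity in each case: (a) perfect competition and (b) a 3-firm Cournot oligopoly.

Competition: Q = 24.4; Cournot: Q = 18.3

Inverting demand: P = 136 − 5Q.
Competitive firms price at marginal cost: P = 14, giving Q = 24.4.
In a 3-firm Cournot equilibrium, symmetry and the first-order condition give q = (136 − 14)/(20) = 6.1. So Q = 18.3 and P = 44.5.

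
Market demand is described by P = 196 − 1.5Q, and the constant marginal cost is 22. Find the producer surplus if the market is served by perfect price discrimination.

A perfectly discriminating monopolist sells every unit with P(Q) ≥ MC(Q), so output equals the competitive quantity Q = 116. Each buyer pays their reservation price, so CS = 0 and the firm captures all surplus.
PS = ½·(196 − 22)·116 = 10092.

PS = 10092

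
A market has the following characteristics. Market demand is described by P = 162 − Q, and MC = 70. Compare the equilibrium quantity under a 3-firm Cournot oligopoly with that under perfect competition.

Cournot: Q = 69; Competition: Q = 92

In a 3-firm Cournot equilibrium, symmetry and the first-order condition give q = (162 − 70)/(4) = 23. So Q = 69 and P = 93.
Perfect competition: P = MC = 70, so 162 − Q = 70 and Q = 92.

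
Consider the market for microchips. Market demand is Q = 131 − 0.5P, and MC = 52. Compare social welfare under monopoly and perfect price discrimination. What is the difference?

TS rises by 2756.25

Inverting demand: P = 262 − 2Q.
A monopolist chooses Q where MR = MC. MR = 262 − 4Q; setting this equal to 52 gives Q = 52.5 and P = 157.
CS = ½·(262 − 157)·52.5 = 2756.25; PS = (157 − 52)·52.5 = 5512.5; TS = 8268.75.
Under first-degree price discrimination the firm charges each unit its demand price and produces up to where P = MC, i.e. Q = 105. Consumer surplus is zero; producer surplus equals total surplus.
TS = 11025 (equal to competitive TS).
Change in social welfare: 11025 − 8268.75 = 2756.25.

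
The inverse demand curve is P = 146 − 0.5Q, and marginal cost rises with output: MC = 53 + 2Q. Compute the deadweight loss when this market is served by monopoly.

Under competition P = MC: 146 − 0.5Q = 53 + 2Q ⇒ Q = 37.2, P = 127.4.
A monopolist chooses Q where MR = MC. MR = 146 − Q; setting this equal to 53 + 2Q gives Q = 31 and P = 130.5.
CS = ½·(146 − 127.4)·37.2 = 345.96; PS = (127.4·37.2 − 53·37.2 − ½·2·37.2²) = 1383.84; TS = 1729.8.
CS = ½·(146 − 130.5)·31 = 240.25; PS = (130.5·31 − 53·31 − ½·2·31²) = 1441.5; TS = 1681.75.
DWL = 1729.8 − 1681.75 = 48.05.

DWL = 48.05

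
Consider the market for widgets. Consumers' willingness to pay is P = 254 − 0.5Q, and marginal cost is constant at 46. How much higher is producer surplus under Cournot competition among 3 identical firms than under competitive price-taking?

Under competition P = MC = 46, so Q = (254 − 46)/0.5 = 416.
PS = (46 − 46)·416 = 0.
With 3 symmetric Cournot firms, each firm's FOC gives 254 − 2q = 46, so q = 104, Q = 3·104 = 312, and P = 98.
PS = (98 − 46)·312 = 16224.
Change in producer surplus: 16224 − 0 = 16224.

Producer surplus rises by 16224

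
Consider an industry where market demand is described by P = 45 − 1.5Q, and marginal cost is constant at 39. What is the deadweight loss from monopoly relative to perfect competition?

DWL = 3

Perfect competition: P = MC = 39, so 45 − 1.5Q = 39 and Q = 4.
Monopoly sets MR = MC: 45 − 3Q = 39 ⇒ Q = 2, P = 45 − 1.5·2 = 42.
DWL is the triangle between Q = 2 and Q = 4: ½·(4 − 2)·(42 − 39) = 3.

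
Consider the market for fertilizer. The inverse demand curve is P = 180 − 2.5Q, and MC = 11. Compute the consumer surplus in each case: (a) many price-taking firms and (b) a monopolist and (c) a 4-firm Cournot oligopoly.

Competition: CS = 5712.2; Monopoly: CS = 1428.05; Cournot: CS = 3655.808

Competitive firms price at marginal cost: P = 11, giving Q = 67.6.
CS = ½·(180 − 11)·67.6 = 5712.2.
The monopolist equates marginal revenue to marginal cost: 180 − 5Q = 11, so Q = 33.8. From demand, P = 95.5.
CS = ½·(180 − 95.5)·33.8 = 1428.05.
Cournot with 4 identical firms: the symmetric best-response condition is 180 − 12.5q = 11. Each firm produces q = 13.52, total output Q = 54.08, price P = 44.8.
CS = ½·(180 − 44.8)·54.08 = 3655.808.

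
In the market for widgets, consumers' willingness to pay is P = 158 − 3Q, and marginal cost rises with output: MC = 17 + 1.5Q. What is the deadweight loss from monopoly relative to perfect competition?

DWL = 353.44

Under competition P = MC: 158 − 3Q = 17 + 1.5Q ⇒ Q = 94/3, P = 64.
A monopolist chooses Q where MR = MC. MR = 158 − 6Q; setting this equal to 17 + 1.5Q gives Q = 18.8 and P = 101.6.
CS = ½·(158 − 64)·94/3 = 4418/3; PS = (64·94/3 − 17·94/3 − ½·1.5·(94/3)²) = 2209/3; TS = 2209.
CS = ½·(158 − 101.6)·18.8 = 530.16; PS = (101.6·18.8 − 17·18.8 − ½·1.5·18.8²) = 1325.4; TS = 1855.56.
DWL = 2209 − 1855.56 = 353.44.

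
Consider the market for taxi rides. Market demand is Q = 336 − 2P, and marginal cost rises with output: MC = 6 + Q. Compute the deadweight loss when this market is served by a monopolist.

DWL = 546.75

Inverting demand: P = 168 − 0.5Q.
Under competition P = MC: 168 − 0.5Q = 6 + Q ⇒ Q = 108, P = 114.
The monopolist equates marginal revenue to marginal cost: 168 − Q = 6 + Q, so Q = 81. From demand, P = 127.5.
CS = ½·(168 − 114)·108 = 2916; PS = (114·108 − 6·108 − ½·1·108²) = 5832; TS = 8748.
CS = ½·(168 − 127.5)·81 = 1640.25; PS = (127.5·81 − 6·81 − ½·1·81²) = 6561; TS = 8201.25.
DWL = 8748 − 8201.25 = 546.75.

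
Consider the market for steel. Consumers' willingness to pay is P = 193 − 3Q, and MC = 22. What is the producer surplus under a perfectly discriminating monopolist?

Under first-degree price discrimination the firm charges each unit its demand price and produces up to where P = MC, i.e. Q = 57. Consumer surplus is zero; producer surplus equals total surplus.
PS = ½·(193 − 22)·57 = 4873.5.

PS = 4873.5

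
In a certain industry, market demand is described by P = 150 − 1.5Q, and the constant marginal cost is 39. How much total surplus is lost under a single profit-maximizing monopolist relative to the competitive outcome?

Under competition P = MC = 39, so Q = (150 − 39)/1.5 = 74.
A monopolist chooses Q where MR = MC. MR = 150 − 3Q; setting this equal to 39 gives Q = 37 and P = 94.5.
DWL is the triangle between Q = 37 and Q = 74: ½·(74 − 37)·(94.5 − 39) = 1026.75.

DWL = 1026.75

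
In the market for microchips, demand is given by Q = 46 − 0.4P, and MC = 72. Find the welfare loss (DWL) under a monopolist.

Inverting demand: P = 115 − 2.5Q.
Perfect competition: P = MC = 72, so 115 − 2.5Q = 72 and Q = 17.2.
The monopolist equates marginal revenue to marginal cost: 115 − 5Q = 72, so Q = 8.6. From demand, P = 93.5.
DWL is the triangle between Q = 8.6 and Q = 17.2: ½·(17.2 − 8.6)·(93.5 − 72) = 92.45.

DWL = 92.45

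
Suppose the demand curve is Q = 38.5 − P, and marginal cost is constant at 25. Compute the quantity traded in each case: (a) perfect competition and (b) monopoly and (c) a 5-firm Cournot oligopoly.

Inverting demand: P = 38.5 − Q.
Perfect competition: P = MC = 25, so 38.5 − Q = 25 and Q = 13.5.
Monopoly sets MR = MC: 38.5 − 2Q = 25 ⇒ Q = 6.75, P = 38.5 − 6.75 = 31.75.
Cournot with 5 identical firms: the symmetric best-response condition is 38.5 − 6q = 25. Each firm produces q = 2.25, total output Q = 11.25, price P = 27.25.

Competition: Q = 13.5; Monopoly: Q = 6.75; Cournot: Q = 11.25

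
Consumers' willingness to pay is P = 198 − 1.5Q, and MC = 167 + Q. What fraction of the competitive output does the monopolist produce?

Q_m/Q_c = 0.625

Monopoly sets MR = MC: 198 − 3Q = 167 + Q ⇒ Q = 7.75, P = 198 − 1.5·7.75 = 186.375.
Under competition P = MC: 198 − 1.5Q = 167 + Q ⇒ Q = 12.4, P = 179.4.
Ratio Q_m/Q_c = 7.75/12.4 = 0.625.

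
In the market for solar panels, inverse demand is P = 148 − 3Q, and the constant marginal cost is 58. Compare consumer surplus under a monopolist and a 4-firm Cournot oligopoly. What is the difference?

Consumer surplus rises by 526.5

Monopoly sets MR = MC: 148 − 6Q = 58 ⇒ Q = 15, P = 148 − 3·15 = 103.
CS = ½·(148 − 103)·15 = 337.5.
Cournot with 4 identical firms: the symmetric best-response condition is 148 − 15q = 58. Each firm produces q = 6, total output Q = 24, price P = 76.
CS = ½·(148 − 76)·24 = 864.
Change in consumer surplus: 864 − 337.5 = 526.5.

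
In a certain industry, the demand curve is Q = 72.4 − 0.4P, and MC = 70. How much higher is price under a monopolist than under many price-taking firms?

Inverting demand: P = 181 − 2.5Q.
Perfect competition: P = MC = 70, so 181 − 2.5Q = 70 and Q = 44.4.
The monopolist equates marginal revenue to marginal cost: 181 − 5Q = 70, so Q = 22.2. From demand, P = 125.5.
Change in price: 125.5 − 70 = 55.5.

Price rises by 55.5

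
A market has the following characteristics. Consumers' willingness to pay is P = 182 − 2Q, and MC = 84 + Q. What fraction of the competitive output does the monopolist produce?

A monopolist chooses Q where MR = MC. MR = 182 − 4Q; setting this equal to 84 + Q gives Q = 19.6 and P = 142.8.
Under competition P = MC: 182 − 2Q = 84 + Q ⇒ Q = 98/3, P = 350/3.
Ratio Q_m/Q_c = 19.6/(98/3) = 0.6.

Q_m/Q_c = 0.6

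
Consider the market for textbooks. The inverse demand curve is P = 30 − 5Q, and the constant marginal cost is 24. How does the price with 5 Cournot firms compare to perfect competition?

Cournot: P = 25; Competition: P = 24

With 5 symmetric Cournot firms, each firm's FOC gives 30 − 30q = 24, so q = 0.2, Q = 5·0.2 = 1, and P = 25.
Competitive firms price at marginal cost: P = 24, giving Q = 1.2.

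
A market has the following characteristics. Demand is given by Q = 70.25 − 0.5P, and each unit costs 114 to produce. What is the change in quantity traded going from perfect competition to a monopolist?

Inverting demand: P = 140.5 − 2Q.
Under competition P = MC = 114, so Q = (140.5 − 114)/2 = 13.25.
A monopolist chooses Q where MR = MC. MR = 140.5 − 4Q; setting this equal to 114 gives Q = 6.625 and P = 127.25.
Change in quantity traded: 6.625 − 13.25 = −6.625.

Quantity traded falls by 6.625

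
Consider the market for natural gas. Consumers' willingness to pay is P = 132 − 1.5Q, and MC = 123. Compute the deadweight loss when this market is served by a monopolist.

DWL = 6.75

Perfect competition: P = MC = 123, so 132 − 1.5Q = 123 and Q = 6.
Monopoly sets MR = MC: 132 − 3Q = 123 ⇒ Q = 3, P = 132 − 1.5·3 = 127.5.
DWL is the triangle between Q = 3 and Q = 6: ½·(6 − 3)·(127.5 − 123) = 6.75.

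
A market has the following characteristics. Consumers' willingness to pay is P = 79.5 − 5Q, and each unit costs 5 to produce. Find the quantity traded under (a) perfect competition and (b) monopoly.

Under competition P = MC = 5, so Q = (79.5 − 5)/5 = 14.9.
Monopoly sets MR = MC: 79.5 − 10Q = 5 ⇒ Q = 7.45, P = 79.5 − 5·7.45 = 42.25.

Competition: Q = 14.9; Monopoly: Q = 7.45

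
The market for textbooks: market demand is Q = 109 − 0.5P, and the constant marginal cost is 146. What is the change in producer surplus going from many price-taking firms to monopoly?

Inverting demand: P = 218 − 2Q.
Perfect competition: P = MC = 146, so 218 − 2Q = 146 and Q = 36.
PS = (146 − 146)·36 = 0.
The monopolist equates marginal revenue to marginal cost: 218 − 4Q = 146, so Q = 18. From demand, P = 182.
PS = (182 − 146)·18 = 648.
Change in producer surplus: 648 − 0 = 648.

PS rises by 648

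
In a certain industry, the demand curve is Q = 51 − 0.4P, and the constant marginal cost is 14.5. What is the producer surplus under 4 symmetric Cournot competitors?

Inverting demand: P = 127.5 − 2.5Q.
With 4 symmetric Cournot firms, each firm's FOC gives 127.5 − 12.5q = 14.5, so q = 9.04, Q = 4·9.04 = 36.16, and P = 37.1.
PS = (37.1 − 14.5)·36.16 = 817.216.

PS = 817.216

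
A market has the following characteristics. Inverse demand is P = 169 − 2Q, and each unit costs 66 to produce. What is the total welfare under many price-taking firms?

TS = 2652.25

Competitive firms price at marginal cost: P = 66, giving Q = 51.5.
CS = ½·(169 − 66)·51.5 = 2652.25; PS = (66 − 66)·51.5 = 0; TS = 2652.25.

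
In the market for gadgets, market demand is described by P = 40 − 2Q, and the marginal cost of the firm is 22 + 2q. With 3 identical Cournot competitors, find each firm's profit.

In a 3-firm Cournot equilibrium, symmetry and the first-order condition give q = (40 − 22)/(10) = 1.8. So Q = 5.4 and P = 29.2.
Each firm's profit = 29.2·1.8 − (22·1.8 + ½·2·1.8²) = 9.72.

π_i = 9.72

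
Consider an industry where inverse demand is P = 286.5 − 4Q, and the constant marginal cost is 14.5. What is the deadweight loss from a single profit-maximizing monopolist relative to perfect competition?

Competitive firms price at marginal cost: P = 14.5, giving Q = 68.
Monopoly sets MR = MC: 286.5 − 8Q = 14.5 ⇒ Q = 34, P = 286.5 − 4·34 = 150.5.
DWL is the triangle between Q = 34 and Q = 68: ½·(68 − 34)·(150.5 − 14.5) = 2312.

DWL = 2312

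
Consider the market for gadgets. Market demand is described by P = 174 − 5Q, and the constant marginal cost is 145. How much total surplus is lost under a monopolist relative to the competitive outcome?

DWL = 21.025

Competitive firms price at marginal cost: P = 145, giving Q = 5.8.
A monopolist chooses Q where MR = MC. MR = 174 − 10Q; setting this equal to 145 gives Q = 2.9 and P = 159.5.
DWL is the triangle between Q = 2.9 and Q = 5.8: ½·(5.8 − 2.9)·(159.5 − 145) = 21.025.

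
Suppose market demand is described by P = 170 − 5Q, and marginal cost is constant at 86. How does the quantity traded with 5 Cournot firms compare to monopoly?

Cournot: Q = 14; Monopoly: Q = 8.4

Cournot with 5 identical firms: the symmetric best-response condition is 170 − 30q = 86. Each firm produces q = 2.8, total output Q = 14, price P = 100.
Monopoly sets MR = MC: 170 − 10Q = 86 ⇒ Q = 8.4, P = 170 − 5·8.4 = 128.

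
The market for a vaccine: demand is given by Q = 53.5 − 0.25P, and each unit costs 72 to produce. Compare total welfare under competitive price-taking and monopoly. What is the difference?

Inverting demand: P = 214 − 4Q.
Under competition P = MC = 72, so Q = (214 − 72)/4 = 35.5.
CS = ½·(214 − 72)·35.5 = 2520.5; PS = (72 − 72)·35.5 = 0; TS = 2520.5.
Monopoly sets MR = MC: 214 − 8Q = 72 ⇒ Q = 17.75, P = 214 − 4·17.75 = 143.
CS = ½·(214 − 143)·17.75 = 630.125; PS = (143 − 72)·17.75 = 1260.25; TS = 1890.375.
Change in total welfare: 1890.375 − 2520.5 = −630.125.

Total welfare falls by 630.125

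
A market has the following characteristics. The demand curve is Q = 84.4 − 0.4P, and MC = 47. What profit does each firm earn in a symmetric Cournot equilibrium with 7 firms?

π_i = 168.1

Inverting demand: P = 211 − 2.5Q.
With 7 symmetric Cournot firms, each firm's FOC gives 211 − 20q = 47, so q = 8.2, Q = 7·8.2 = 57.4, and P = 67.5.
Each firm's profit = (67.5 − 47)·8.2 = 168.1.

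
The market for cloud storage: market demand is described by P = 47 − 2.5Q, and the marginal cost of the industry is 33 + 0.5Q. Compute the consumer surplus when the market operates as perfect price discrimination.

A perfectly discriminating monopolist sells every unit with P(Q) ≥ MC(Q), so output equals the competitive quantity Q = 14/3. Each buyer pays their reservation price, so CS = 0 and the firm captures all surplus.
CS = 0.

CS = 0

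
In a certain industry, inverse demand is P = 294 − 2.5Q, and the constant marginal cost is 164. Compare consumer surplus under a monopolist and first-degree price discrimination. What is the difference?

Consumer surplus falls by 845

A monopolist chooses Q where MR = MC. MR = 294 − 5Q; setting this equal to 164 gives Q = 26 and P = 229.
CS = ½·(294 − 229)·26 = 845.
A perfectly discriminating monopolist sells every unit with P(Q) ≥ MC(Q), so output equals the competitive quantity Q = 52. Each buyer pays their reservation price, so CS = 0 and the firm captures all surplus.
CS = 0.
Change in consumer surplus: 0 − 845 = −845.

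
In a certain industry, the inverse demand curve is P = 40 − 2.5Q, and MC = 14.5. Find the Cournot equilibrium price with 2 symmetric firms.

In a 2-firm Cournot equilibrium, symmetry and the first-order condition give q = (40 − 14.5)/(7.5) = 3.4. So Q = 6.8 and P = 23.

P = 23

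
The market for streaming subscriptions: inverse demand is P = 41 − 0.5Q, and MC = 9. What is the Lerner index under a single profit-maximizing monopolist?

Lerner index = 0.64

The monopolist equates marginal revenue to marginal cost: 41 − Q = 9, so Q = 32. From demand, P = 25.
Lerner index = (P − MC)/P = (25 − 9)/25 = 0.64.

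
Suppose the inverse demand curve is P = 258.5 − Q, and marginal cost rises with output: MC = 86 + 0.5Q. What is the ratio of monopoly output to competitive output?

Q_m/Q_c = 0.6

A monopolist chooses Q where MR = MC. MR = 258.5 − 2Q; setting this equal to 86 + 0.5Q gives Q = 69 and P = 189.5.
Under competition P = MC: 258.5 − Q = 86 + 0.5Q ⇒ Q = 115, P = 143.5.
Ratio Q_m/Q_c = 69/115 = 0.6.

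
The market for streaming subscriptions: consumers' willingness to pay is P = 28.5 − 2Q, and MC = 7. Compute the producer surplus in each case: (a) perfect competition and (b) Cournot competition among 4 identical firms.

Competition: PS = 0; Cournot: PS = 36.98

Competitive firms price at marginal cost: P = 7, giving Q = 10.75.
PS = (7 − 7)·10.75 = 0.
In a 4-firm Cournot equilibrium, symmetry and the first-order condition give q = (28.5 − 7)/(10) = 2.15. So Q = 8.6 and P = 11.3.
PS = (11.3 − 7)·8.6 = 36.98.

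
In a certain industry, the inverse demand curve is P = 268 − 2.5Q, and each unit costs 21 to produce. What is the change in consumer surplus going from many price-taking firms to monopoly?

CS falls by 9151.35

Perfect competition: P = MC = 21, so 268 − 2.5Q = 21 and Q = 98.8.
CS = ½·(268 − 21)·98.8 = 12201.8.
Monopoly sets MR = MC: 268 − 5Q = 21 ⇒ Q = 49.4, P = 268 − 2.5·49.4 = 144.5.
CS = ½·(268 − 144.5)·49.4 = 3050.45.
Change in consumer surplus: 3050.45 − 12201.8 = −9151.35.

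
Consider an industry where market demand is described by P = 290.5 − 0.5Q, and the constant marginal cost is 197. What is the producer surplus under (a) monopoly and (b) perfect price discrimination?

The monopolist equates marginal revenue to marginal cost: 290.5 − Q = 197, so Q = 93.5. From demand, P = 243.75.
PS = (243.75 − 197)·93.5 = 4371.125.
With perfect price discrimination, output is the efficient level Q = 187 (where demand meets MC), but every buyer pays their willingness to pay: CS = 0 and PS = total surplus.
PS = ½·(290.5 − 197)·187 = 8742.25.

Monopoly: PS = 4371.125; Perfect PD: PS = 8742.25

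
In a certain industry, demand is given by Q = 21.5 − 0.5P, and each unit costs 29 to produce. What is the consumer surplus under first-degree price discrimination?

Inverting demand: P = 43 − 2Q.
With perfect price discrimination, output is the efficient level Q = 7 (where demand meets MC), but every buyer pays their willingness to pay: CS = 0 and PS = total surplus.
CS = 0.

CS = 0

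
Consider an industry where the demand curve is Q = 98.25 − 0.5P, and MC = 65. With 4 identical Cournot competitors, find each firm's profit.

π_i = 345.845

Inverting demand: P = 196.5 − 2Q.
Cournot with 4 identical firms: the symmetric best-response condition is 196.5 − 10q = 65. Each firm produces q = 13.15, total output Q = 52.6, price P = 91.3.
Each firm's profit = (91.3 − 65)·13.15 = 345.845.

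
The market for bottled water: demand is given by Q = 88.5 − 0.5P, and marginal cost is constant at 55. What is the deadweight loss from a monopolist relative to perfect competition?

DWL = 930.25

Inverting demand: P = 177 − 2Q.
Competitive firms price at marginal cost: P = 55, giving Q = 61.
A monopolist chooses Q where MR = MC. MR = 177 − 4Q; setting this equal to 55 gives Q = 30.5 and P = 116.
DWL is the triangle between Q = 30.5 and Q = 61: ½·(61 − 30.5)·(116 − 55) = 930.25.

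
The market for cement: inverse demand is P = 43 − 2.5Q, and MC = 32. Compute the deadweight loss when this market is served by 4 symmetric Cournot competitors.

DWL = 0.968

Under competition P = MC = 32, so Q = (43 − 32)/2.5 = 4.4.
With 4 symmetric Cournot firms, each firm's FOC gives 43 − 12.5q = 32, so q = 0.88, Q = 4·0.88 = 3.52, and P = 34.2.
DWL is the triangle between Q = 3.52 and Q = 4.4: ½·(4.4 − 3.52)·(34.2 − 32) = 0.968.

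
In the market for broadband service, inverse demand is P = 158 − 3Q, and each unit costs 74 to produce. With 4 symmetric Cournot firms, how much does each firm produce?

Cournot with 4 identical firms: the symmetric best-response condition is 158 − 15q = 74. Each firm produces q = 5.6, total output Q = 22.4, price P = 90.8.

q_i = 5.6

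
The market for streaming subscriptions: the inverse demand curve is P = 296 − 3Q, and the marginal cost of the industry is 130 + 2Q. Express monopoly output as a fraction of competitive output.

Monopoly sets MR = MC: 296 − 6Q = 130 + 2Q ⇒ Q = 20.75, P = 296 − 3·20.75 = 233.75.
Competitive equilibrium sets price equal to marginal cost: 296 − 3Q = 130 + 2Q, so Q = 33.2 and P = 196.4.
Ratio Q_m/Q_c = 20.75/33.2 = 0.625.

Q_m/Q_c = 0.625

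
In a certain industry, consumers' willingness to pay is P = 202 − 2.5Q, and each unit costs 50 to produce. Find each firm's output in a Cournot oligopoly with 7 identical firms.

With 7 symmetric Cournot firms, each firm's FOC gives 202 − 20q = 50, so q = 7.6, Q = 7·7.6 = 53.2, and P = 69.

q_i = 7.6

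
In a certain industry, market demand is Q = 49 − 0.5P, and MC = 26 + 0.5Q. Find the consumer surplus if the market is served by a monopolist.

Inverting demand: P = 98 − 2Q.
A monopolist chooses Q where MR = MC. MR = 98 − 4Q; setting this equal to 26 + 0.5Q gives Q = 16 and P = 66.
CS = ½·(98 − 66)·16 = 256.

CS = 256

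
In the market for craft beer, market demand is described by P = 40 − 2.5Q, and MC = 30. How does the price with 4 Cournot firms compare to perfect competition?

In a 4-firm Cournot equilibrium, symmetry and the first-order condition give q = (40 − 30)/(12.5) = 0.8. So Q = 3.2 and P = 32.
Under competition P = MC = 30, so Q = (40 − 30)/2.5 = 4.

Cournot: P = 32; Competition: P = 30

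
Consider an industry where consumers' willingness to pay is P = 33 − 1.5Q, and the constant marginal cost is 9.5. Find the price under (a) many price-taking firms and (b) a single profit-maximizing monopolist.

Competition: P = 9.5; Monopoly: P = 21.25

Competitive firms price at marginal cost: P = 9.5, giving Q = 47/3.
A monopolist chooses Q where MR = MC. MR = 33 − 3Q; setting this equal to 9.5 gives Q = 47/6 and P = 21.25.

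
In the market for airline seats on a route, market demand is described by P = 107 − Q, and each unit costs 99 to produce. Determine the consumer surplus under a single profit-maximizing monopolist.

A monopolist chooses Q where MR = MC. MR = 107 − 2Q; setting this equal to 99 gives Q = 4 and P = 103.
CS = ½·(107 − 103)·4 = 8.

CS = 8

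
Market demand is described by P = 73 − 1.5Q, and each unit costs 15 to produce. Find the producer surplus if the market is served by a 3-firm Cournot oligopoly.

PS = 420.5

With 3 symmetric Cournot firms, each firm's FOC gives 73 − 6q = 15, so q = 29/3, Q = 3·29/3 = 29, and P = 29.5.
PS = (29.5 − 15)·29 = 420.5.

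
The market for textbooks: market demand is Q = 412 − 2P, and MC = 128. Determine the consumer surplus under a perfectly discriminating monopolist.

CS = 0

Inverting demand: P = 206 − 0.5Q.
Under first-degree price discrimination the firm charges each unit its demand price and produces up to where P = MC, i.e. Q = 156. Consumer surplus is zero; producer surplus equals total surplus.
CS = 0.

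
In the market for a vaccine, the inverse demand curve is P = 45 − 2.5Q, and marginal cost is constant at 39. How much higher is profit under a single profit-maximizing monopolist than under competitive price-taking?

Under competition P = MC = 39, so Q = (45 − 39)/2.5 = 2.4.
Profit = (39 − 39)·2.4 = 0.
Monopoly sets MR = MC: 45 − 5Q = 39 ⇒ Q = 1.2, P = 45 − 2.5·1.2 = 42.
Profit = (42 − 39)·1.2 = 3.6.
Change in profit: 3.6 − 0 = 3.6.

π rises by 3.6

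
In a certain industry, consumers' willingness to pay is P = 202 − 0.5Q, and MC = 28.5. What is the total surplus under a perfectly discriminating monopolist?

TS = 30102.25

With perfect price discrimination, output is the efficient level Q = 347 (where demand meets MC), but every buyer pays their willingness to pay: CS = 0 and PS = total surplus.
TS = 30102.25 (equal to competitive TS).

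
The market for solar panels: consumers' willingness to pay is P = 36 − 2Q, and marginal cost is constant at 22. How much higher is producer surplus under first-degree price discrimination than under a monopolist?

Producer surplus rises by 24.5

Monopoly sets MR = MC: 36 − 4Q = 22 ⇒ Q = 3.5, P = 36 − 2·3.5 = 29.
PS = (29 − 22)·3.5 = 24.5.
A perfectly discriminating monopolist sells every unit with P(Q) ≥ MC(Q), so output equals the competitive quantity Q = 7. Each buyer pays their reservation price, so CS = 0 and the firm captures all surplus.
PS = ½·(36 − 22)·7 = 49.
Change in producer surplus: 49 − 24.5 = 24.5.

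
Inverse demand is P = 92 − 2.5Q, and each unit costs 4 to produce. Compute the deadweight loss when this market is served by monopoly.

DWL = 387.2

Competitive firms price at marginal cost: P = 4, giving Q = 35.2.
Monopoly sets MR = MC: 92 − 5Q = 4 ⇒ Q = 17.6, P = 92 − 2.5·17.6 = 48.
DWL is the triangle between Q = 17.6 and Q = 35.2: ½·(35.2 − 17.6)·(48 − 4) = 387.2.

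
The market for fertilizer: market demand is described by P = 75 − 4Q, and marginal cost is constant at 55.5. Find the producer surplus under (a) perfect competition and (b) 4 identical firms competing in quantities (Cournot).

Under competition P = MC = 55.5, so Q = (75 − 55.5)/4 = 4.875.
PS = (55.5 − 55.5)·4.875 = 0.
In a 4-firm Cournot equilibrium, symmetry and the first-order condition give q = (75 − 55.5)/(20) = 0.975. So Q = 3.9 and P = 59.4.
PS = (59.4 − 55.5)·3.9 = 15.21.

Competition: PS = 0; Cournot: PS = 15.21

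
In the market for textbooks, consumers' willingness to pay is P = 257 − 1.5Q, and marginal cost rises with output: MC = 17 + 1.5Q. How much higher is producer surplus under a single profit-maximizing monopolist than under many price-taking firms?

PS rises by 1600

Competitive equilibrium sets price equal to marginal cost: 257 − 1.5Q = 17 + 1.5Q, so Q = 80 and P = 137.
PS = P·Q − VC(Q) = 137·80 − (17·80 + ½·1.5·80²) = 4800.
A monopolist chooses Q where MR = MC. MR = 257 − 3Q; setting this equal to 17 + 1.5Q gives Q = 160/3 and P = 177.
PS = P·Q − VC(Q) = 177·160/3 − (17·160/3 + ½·1.5·(160/3)²) = 6400.
Change in producer surplus: 6400 − 4800 = 1600.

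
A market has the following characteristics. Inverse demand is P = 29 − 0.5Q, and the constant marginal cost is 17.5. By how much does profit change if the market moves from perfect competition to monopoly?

π rises by 66.125

Competitive firms price at marginal cost: P = 17.5, giving Q = 23.
Profit = (17.5 − 17.5)·23 = 0.
The monopolist equates marginal revenue to marginal cost: 29 − Q = 17.5, so Q = 11.5. From demand, P = 23.25.
Profit = (23.25 − 17.5)·11.5 = 66.125.
Change in profit: 66.125 − 0 = 66.125.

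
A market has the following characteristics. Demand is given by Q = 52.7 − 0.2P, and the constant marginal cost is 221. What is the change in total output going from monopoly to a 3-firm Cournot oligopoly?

Inverting demand: P = 263.5 − 5Q.
The monopolist equates marginal revenue to marginal cost: 263.5 − 10Q = 221, so Q = 4.25. From demand, P = 242.25.
Cournot with 3 identical firms: the symmetric best-response condition is 263.5 − 20q = 221. Each firm produces q = 2.125, total output Q = 6.375, price P = 231.625.
Change in total output: 6.375 − 4.25 = 2.125.

Total output rises by 2.125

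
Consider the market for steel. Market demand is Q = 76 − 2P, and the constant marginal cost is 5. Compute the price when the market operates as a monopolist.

P = 21.5

Inverting demand: P = 38 − 0.5Q.
The monopolist equates marginal revenue to marginal cost: 38 − Q = 5, so Q = 33. From demand, P = 21.5.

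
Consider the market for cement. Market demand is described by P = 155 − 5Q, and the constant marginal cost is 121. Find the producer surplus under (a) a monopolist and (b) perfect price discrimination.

Monopoly: PS = 57.8; Perfect PD: PS = 115.6

The monopolist equates marginal revenue to marginal cost: 155 − 10Q = 121, so Q = 3.4. From demand, P = 138.
PS = (138 − 121)·3.4 = 57.8.
A perfectly discriminating monopolist sells every unit with P(Q) ≥ MC(Q), so output equals the competitive quantity Q = 6.8. Each buyer pays their reservation price, so CS = 0 and the firm captures all surplus.
PS = ½·(155 − 121)·6.8 = 115.6.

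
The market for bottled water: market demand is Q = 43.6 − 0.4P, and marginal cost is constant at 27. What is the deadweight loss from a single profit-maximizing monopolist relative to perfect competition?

Inverting demand: P = 109 − 2.5Q.
Under competition P = MC = 27, so Q = (109 − 27)/2.5 = 32.8.
The monopolist equates marginal revenue to marginal cost: 109 − 5Q = 27, so Q = 16.4. From demand, P = 68.
DWL is the triangle between Q = 16.4 and Q = 32.8: ½·(32.8 − 16.4)·(68 − 27) = 336.2.

DWL = 336.2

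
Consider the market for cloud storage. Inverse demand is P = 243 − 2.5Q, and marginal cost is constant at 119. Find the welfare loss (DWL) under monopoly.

Under competition P = MC = 119, so Q = (243 − 119)/2.5 = 49.6.
A monopolist chooses Q where MR = MC. MR = 243 − 5Q; setting this equal to 119 gives Q = 24.8 and P = 181.
DWL is the triangle between Q = 24.8 and Q = 49.6: ½·(49.6 − 24.8)·(181 − 119) = 768.8.

DWL = 768.8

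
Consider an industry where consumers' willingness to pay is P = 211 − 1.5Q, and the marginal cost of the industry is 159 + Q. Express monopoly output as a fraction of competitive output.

A monopolist chooses Q where MR = MC. MR = 211 − 3Q; setting this equal to 159 + Q gives Q = 13 and P = 191.5.
Competitive equilibrium sets price equal to marginal cost: 211 − 1.5Q = 159 + Q, so Q = 20.8 and P = 179.8.
Ratio Q_m/Q_c = 13/20.8 = 0.625.

Q_m/Q_c = 0.625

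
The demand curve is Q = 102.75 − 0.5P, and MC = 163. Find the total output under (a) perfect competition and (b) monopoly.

Inverting demand: P = 205.5 − 2Q.
Competitive firms price at marginal cost: P = 163, giving Q = 21.25.
Monopoly sets MR = MC: 205.5 − 4Q = 163 ⇒ Q = 10.625, P = 205.5 − 2·10.625 = 184.25.

Competition: Q = 21.25; Monopoly: Q = 10.625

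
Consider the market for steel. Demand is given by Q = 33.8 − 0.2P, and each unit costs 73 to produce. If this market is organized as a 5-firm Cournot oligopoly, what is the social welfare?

TS = 896

Inverting demand: P = 169 − 5Q.
In a 5-firm Cournot equilibrium, symmetry and the first-order condition give q = (169 − 73)/(30) = 3.2. So Q = 16 and P = 89.
CS = ½·(169 − 89)·16 = 640; PS = (89 − 73)·16 = 256; TS = 896.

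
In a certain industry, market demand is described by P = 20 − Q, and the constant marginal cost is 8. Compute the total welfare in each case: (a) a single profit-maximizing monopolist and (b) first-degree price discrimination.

Monopoly: TS = 54; Perfect PD: TS = 72

The monopolist equates marginal revenue to marginal cost: 20 − 2Q = 8, so Q = 6. From demand, P = 14.
CS = ½·(20 − 14)·6 = 18; PS = (14 − 8)·6 = 36; TS = 54.
Under first-degree price discrimination the firm charges each unit its demand price and produces up to where P = MC, i.e. Q = 12. Consumer surplus is zero; producer surplus equals total surplus.
TS = 72 (equal to competitive TS).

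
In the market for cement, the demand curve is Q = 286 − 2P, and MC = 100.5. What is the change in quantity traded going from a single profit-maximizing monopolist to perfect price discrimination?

Inverting demand: P = 143 − 0.5Q.
A monopolist chooses Q where MR = MC. MR = 143 − Q; setting this equal to 100.5 gives Q = 42.5 and P = 121.75.
Under first-degree price discrimination the firm charges each unit its demand price and produces up to where P = MC, i.e. Q = 85. Consumer surplus is zero; producer surplus equals total surplus.
Change in quantity traded: 85 − 42.5 = 42.5.

Quantity traded rises by 42.5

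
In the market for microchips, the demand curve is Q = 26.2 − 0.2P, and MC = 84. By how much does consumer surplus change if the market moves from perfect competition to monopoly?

Inverting demand: P = 131 − 5Q.
Perfect competition: P = MC = 84, so 131 − 5Q = 84 and Q = 9.4.
CS = ½·(131 − 84)·9.4 = 220.9.
A monopolist chooses Q where MR = MC. MR = 131 − 10Q; setting this equal to 84 gives Q = 4.7 and P = 107.5.
CS = ½·(131 − 107.5)·4.7 = 55.225.
Change in consumer surplus: 55.225 − 220.9 = −165.675.

CS falls by 165.675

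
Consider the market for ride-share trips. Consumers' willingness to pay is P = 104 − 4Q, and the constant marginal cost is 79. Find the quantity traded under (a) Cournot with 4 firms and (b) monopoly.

Cournot: Q = 5; Monopoly: Q = 3.125

With 4 symmetric Cournot firms, each firm's FOC gives 104 − 20q = 79, so q = 1.25, Q = 4·1.25 = 5, and P = 84.
Monopoly sets MR = MC: 104 − 8Q = 79 ⇒ Q = 3.125, P = 104 − 4·3.125 = 91.5.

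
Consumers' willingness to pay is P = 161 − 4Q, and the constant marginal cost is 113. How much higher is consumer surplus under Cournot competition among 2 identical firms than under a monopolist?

Monopoly sets MR = MC: 161 − 8Q = 113 ⇒ Q = 6, P = 161 − 4·6 = 137.
CS = ½·(161 − 137)·6 = 72.
Cournot with 2 identical firms: the symmetric best-response condition is 161 − 12q = 113. Each firm produces q = 4, total output Q = 8, price P = 129.
CS = ½·(161 − 129)·8 = 128.
Change in consumer surplus: 128 − 72 = 56.

CS rises by 56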